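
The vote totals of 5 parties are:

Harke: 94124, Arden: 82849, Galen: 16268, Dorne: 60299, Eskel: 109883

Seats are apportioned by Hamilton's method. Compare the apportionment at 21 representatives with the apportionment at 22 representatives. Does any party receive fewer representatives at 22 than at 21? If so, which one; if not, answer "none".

At 21 seats: Harke 5, Arden 5, Galen 1, Dorne 4, Eskel 6.
At 22 seats: Harke 6, Arden 5, Galen 1, Dorne 3, Eskel 7.
Dorne drops from 4 to 3.

Dorne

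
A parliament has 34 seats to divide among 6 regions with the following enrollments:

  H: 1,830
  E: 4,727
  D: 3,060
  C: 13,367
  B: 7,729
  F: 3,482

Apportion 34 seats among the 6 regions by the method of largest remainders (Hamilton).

Standard divisor: 34195 ÷ 34 ≈ 1005.735.
Standard quotas: H 1.8196, E 4.7000, D 3.0426, C 13.2908, B 7.6849, F 3.4621.
Lower quotas: H 1, E 4, D 3, C 13, B 7, F 3 (sum 31, leaving 3 seats).
Remainders in descending order: H 0.8196, E 0.7000, B 0.6849, F 0.4621, C 0.2908, D 0.0426.
Largest remainders: H, E, B receive the extra seats.

H 2; E 5; D 3; C 13; B 8; F 3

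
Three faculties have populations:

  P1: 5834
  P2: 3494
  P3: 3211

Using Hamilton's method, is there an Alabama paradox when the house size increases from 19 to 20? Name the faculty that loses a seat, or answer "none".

none

At 19 seats: P1 9, P2 5, P3 5.
At 20 seats: P1 9, P2 6, P3 5.
No faculty's allocation decreased.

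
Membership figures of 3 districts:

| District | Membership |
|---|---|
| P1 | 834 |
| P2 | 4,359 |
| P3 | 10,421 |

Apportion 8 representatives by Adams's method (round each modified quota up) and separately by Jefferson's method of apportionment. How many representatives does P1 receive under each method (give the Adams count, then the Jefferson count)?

Adams: P1 1, P2 2, P3 5.
Jefferson: P1 0, P2 2, P3 6.
P1 gets 1 under Adams and 0 under Jefferson.

1 and 0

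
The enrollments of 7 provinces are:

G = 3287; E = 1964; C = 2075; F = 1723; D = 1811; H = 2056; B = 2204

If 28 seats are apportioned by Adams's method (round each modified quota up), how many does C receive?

4

Standard divisor 15120/28 ≈ 540; standard quotas: G 6.087, E 3.637, C 3.843, F 3.191, D 3.354, H 3.807, B 4.081.
Rounding up gives 7, 4, 4, 4, 4, 4, 5 = 32 seats, so the divisor must be adjusted.
With modified divisor 630: modified quotas G 5.217, E 3.117, C 3.294, F 2.735, D 2.875, H 3.263, B 3.498.
Rounding up: G 6, E 4, C 4, F 3, D 3, H 4, B 4 (total 28).
C receives 4.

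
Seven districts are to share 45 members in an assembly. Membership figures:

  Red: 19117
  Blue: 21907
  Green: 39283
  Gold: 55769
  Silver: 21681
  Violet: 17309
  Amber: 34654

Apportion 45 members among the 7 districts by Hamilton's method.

Standard divisor: 209720 ÷ 45 ≈ 4660.444.
Standard quotas: Red 4.1020, Blue 4.7006, Green 8.4290, Gold 11.9665, Silver 4.6521, Violet 3.7140, Amber 7.4358.
Lower quotas: Red 4, Blue 4, Green 8, Gold 11, Silver 4, Violet 3, Amber 7 (sum 41, leaving 4 seats).
Remainders in descending order: Gold 0.9665, Violet 0.7140, Blue 0.7006, Silver 0.6521, Amber 0.4358, Green 0.4290, Red 0.1020.
Largest remainders: Gold, Violet, Blue, Silver receive the extra seats.

Red: 4, Blue: 5, Green: 8, Gold: 12, Silver: 5, Violet: 4, Amber: 7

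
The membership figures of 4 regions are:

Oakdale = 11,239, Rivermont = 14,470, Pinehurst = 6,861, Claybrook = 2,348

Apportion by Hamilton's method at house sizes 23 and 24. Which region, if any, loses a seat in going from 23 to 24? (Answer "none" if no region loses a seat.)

At 23 seats: Oakdale 7, Rivermont 10, Pinehurst 4, Claybrook 2.
At 24 seats: Oakdale 8, Rivermont 10, Pinehurst 5, Claybrook 1.
Claybrook drops from 2 to 1.

Claybrook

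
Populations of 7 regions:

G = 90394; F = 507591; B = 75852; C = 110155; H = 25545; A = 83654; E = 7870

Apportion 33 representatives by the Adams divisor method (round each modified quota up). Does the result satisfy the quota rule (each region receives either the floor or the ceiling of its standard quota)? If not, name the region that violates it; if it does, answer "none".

F

Standard quotas: G 3.311, F 18.590, B 2.778, C 4.034, H 0.936, A 3.064, E 0.288.
Adams allocation: G 4, F 17, B 3, C 4, H 1, A 3, E 1.
F has quota 18.590 (lower 18, upper 19) but receives 17 — outside the quota interval.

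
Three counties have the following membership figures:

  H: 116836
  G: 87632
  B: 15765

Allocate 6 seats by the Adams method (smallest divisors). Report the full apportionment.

H: 3; G: 2; B: 1

Standard divisor 220233/6 ≈ 36705.5; standard quotas: H 3.183, G 2.387, B 0.429.
Rounding up gives 4, 3, 1 = 8 seats, so the divisor must be adjusted.
With modified divisor 51100: modified quotas H 2.286, G 1.715, B 0.309.
Rounding up: H 3, G 2, B 1 (total 6).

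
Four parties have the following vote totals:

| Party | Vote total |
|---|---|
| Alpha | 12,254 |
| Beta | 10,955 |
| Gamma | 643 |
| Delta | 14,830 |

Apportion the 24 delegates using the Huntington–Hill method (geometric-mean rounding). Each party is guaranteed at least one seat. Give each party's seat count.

With divisor 1664: modified quotas Alpha 7.364, Beta 6.584, Gamma 0.386, Delta 8.912.
Geometric-mean thresholds: Alpha √(7·8)=7.483, Beta √(6·7)=6.481, Gamma (min 1), Delta √(8·9)=8.485.
Each quota rounded against its threshold gives Alpha 7, Beta 7, Gamma 1, Delta 9 (total 24).

Alpha=7, Beta=7, Gamma=1, Delta=9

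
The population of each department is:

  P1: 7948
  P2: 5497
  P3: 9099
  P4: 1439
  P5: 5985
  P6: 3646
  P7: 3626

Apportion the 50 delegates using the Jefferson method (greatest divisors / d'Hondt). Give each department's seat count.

Standard divisor 37240/50 ≈ 744.8; standard quotas: P1 10.671, P2 7.381, P3 12.217, P4 1.932, P5 8.036, P6 4.895, P7 4.868.
Rounding down gives 10, 7, 12, 1, 8, 4, 4 = 46 seats, so the divisor must be adjusted.
With modified divisor 710: modified quotas P1 11.194, P2 7.742, P3 12.815, P4 2.027, P5 8.430, P6 5.135, P7 5.107.
Rounding down: P1 11, P2 7, P3 12, P4 2, P5 8, P6 5, P7 5 (total 50).

P1: 11, P2: 7, P3: 12, P4: 2, P5: 8, P6: 5, P7: 5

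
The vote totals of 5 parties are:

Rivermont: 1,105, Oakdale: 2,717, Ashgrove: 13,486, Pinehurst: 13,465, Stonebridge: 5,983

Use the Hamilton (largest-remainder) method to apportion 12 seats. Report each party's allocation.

Rivermont=0; Oakdale=1; Ashgrove=5; Pinehurst=4; Stonebridge=2

Standard divisor: 36756 ÷ 12 = 3063.
Standard quotas: Rivermont 0.3608, Oakdale 0.8870, Ashgrove 4.4029, Pinehurst 4.3960, Stonebridge 1.9533.
Lower quotas: Rivermont 0, Oakdale 0, Ashgrove 4, Pinehurst 4, Stonebridge 1 (sum 9, leaving 3 seats).
Remainders in descending order: Stonebridge 0.9533, Oakdale 0.8870, Ashgrove 0.4029, Pinehurst 0.3960, Rivermont 0.3608.
The surplus seats go to Stonebridge, Oakdale, Ashgrove.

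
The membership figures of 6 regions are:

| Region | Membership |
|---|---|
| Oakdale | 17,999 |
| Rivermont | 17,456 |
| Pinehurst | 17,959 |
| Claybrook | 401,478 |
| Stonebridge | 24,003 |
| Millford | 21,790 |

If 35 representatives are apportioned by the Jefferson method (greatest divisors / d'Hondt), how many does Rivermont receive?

Standard divisor 500685/35 ≈ 14305.286; standard quotas: Oakdale 1.258, Rivermont 1.220, Pinehurst 1.255, Claybrook 28.065, Stonebridge 1.678, Millford 1.523.
Rounding down gives 1, 1, 1, 28, 1, 1 = 33 seats, so the divisor must be adjusted.
With modified divisor 13200: modified quotas Oakdale 1.364, Rivermont 1.322, Pinehurst 1.361, Claybrook 30.415, Stonebridge 1.818, Millford 1.651.
Rounding down: Oakdale 1, Rivermont 1, Pinehurst 1, Claybrook 30, Stonebridge 1, Millford 1 (total 35).
Rivermont receives 1.

1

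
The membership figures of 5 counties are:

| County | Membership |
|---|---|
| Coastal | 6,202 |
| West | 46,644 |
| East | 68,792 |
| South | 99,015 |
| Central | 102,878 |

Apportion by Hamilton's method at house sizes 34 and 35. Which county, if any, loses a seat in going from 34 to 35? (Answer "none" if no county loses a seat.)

At 34 seats: Coastal 1, West 5, East 7, South 10, Central 11.
At 35 seats: Coastal 1, West 5, East 7, South 11, Central 11.
No county's allocation decreased.

none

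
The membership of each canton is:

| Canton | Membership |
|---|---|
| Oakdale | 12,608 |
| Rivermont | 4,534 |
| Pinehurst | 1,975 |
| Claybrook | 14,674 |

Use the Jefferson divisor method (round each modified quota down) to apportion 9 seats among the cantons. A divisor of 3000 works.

With modified divisor 3000: modified quotas Oakdale 4.203, Rivermont 1.511, Pinehurst 0.658, Claybrook 4.891.
Rounding down: Oakdale 4, Rivermont 1, Pinehurst 0, Claybrook 4 (total 9).

Oakdale: 4, Rivermont: 1, Pinehurst: 0, Claybrook: 4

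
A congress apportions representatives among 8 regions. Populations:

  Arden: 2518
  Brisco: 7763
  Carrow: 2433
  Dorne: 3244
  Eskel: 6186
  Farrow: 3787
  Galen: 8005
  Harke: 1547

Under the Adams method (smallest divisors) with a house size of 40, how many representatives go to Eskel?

Standard divisor 35483/40 ≈ 887.075; standard quotas: Arden 2.839, Brisco 8.751, Carrow 2.743, Dorne 3.657, Eskel 6.973, Farrow 4.269, Galen 9.024, Harke 1.744.
Rounding up gives 3, 9, 3, 4, 7, 5, 10, 2 = 43 seats, so the divisor must be adjusted.
With modified divisor 990: modified quotas Arden 2.543, Brisco 7.841, Carrow 2.458, Dorne 3.277, Eskel 6.248, Farrow 3.825, Galen 8.086, Harke 1.563.
Rounding up: Arden 3, Brisco 8, Carrow 3, Dorne 4, Eskel 7, Farrow 4, Galen 9, Harke 2 (total 40).
Eskel receives 7.

7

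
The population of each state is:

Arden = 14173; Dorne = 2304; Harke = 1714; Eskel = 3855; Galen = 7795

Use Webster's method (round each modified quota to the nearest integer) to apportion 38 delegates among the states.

Standard divisor 29841/38 ≈ 785.289; standard quotas: Arden 18.048, Dorne 2.934, Harke 2.183, Eskel 4.909, Galen 9.926.
Rounding to the nearest integer gives Arden 18, Dorne 3, Harke 2, Eskel 5, Galen 10 — total 38, matching the house size, so no adjustment is needed.

Arden=18, Dorne=3, Harke=2, Eskel=5, Galen=10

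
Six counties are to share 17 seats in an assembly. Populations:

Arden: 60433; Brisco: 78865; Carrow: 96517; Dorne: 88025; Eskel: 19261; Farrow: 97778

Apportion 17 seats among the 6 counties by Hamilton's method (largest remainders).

Total 440879; standard divisor 440879/17 ≈ 25934.059.
Standard quotas: Arden 2.3303, Brisco 3.0410, Carrow 3.7216, Dorne 3.3942, Eskel 0.7427, Farrow 3.7703.
Lower quotas: Arden 2, Brisco 3, Carrow 3, Dorne 3, Eskel 0, Farrow 3 (sum 14, leaving 3 seats).
Remainders in descending order: Farrow 0.7703, Eskel 0.7427, Carrow 0.7216, Dorne 0.3942, Arden 0.3303, Brisco 0.0410.
Largest remainders: Farrow, Eskel, Carrow receive the extra seats.

Arden 2; Brisco 3; Carrow 4; Dorne 3; Eskel 1; Farrow 4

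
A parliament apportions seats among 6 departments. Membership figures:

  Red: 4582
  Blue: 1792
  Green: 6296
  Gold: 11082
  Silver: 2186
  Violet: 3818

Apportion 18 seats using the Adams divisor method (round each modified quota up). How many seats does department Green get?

4

Standard divisor 29756/18 ≈ 1653.111; standard quotas: Red 2.772, Blue 1.084, Green 3.809, Gold 6.704, Silver 1.322, Violet 2.310.
Rounding up gives 3, 2, 4, 7, 2, 3 = 21 seats, so the divisor must be adjusted.
With modified divisor 2000: modified quotas Red 2.291, Blue 0.896, Green 3.148, Gold 5.541, Silver 1.093, Violet 1.909.
Rounding up: Red 3, Blue 1, Green 4, Gold 6, Silver 2, Violet 2 (total 18).
Green receives 4.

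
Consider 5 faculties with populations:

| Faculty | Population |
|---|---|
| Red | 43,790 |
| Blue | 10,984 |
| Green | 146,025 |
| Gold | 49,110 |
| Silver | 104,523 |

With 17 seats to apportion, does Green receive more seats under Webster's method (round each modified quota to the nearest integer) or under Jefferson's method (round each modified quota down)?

Jefferson

Webster: Red 2, Blue 1, Green 7, Gold 2, Silver 5.
Jefferson: Red 2, Blue 0, Green 8, Gold 2, Silver 5.
Green gets 7 under Webster and 8 under Jefferson.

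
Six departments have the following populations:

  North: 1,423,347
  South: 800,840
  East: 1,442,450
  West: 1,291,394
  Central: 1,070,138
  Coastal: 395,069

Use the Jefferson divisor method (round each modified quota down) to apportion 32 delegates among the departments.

Standard divisor 6423238/32 ≈ 200726.188; standard quotas: North 7.091, South 3.990, East 7.186, West 6.434, Central 5.331, Coastal 1.968.
Rounding down gives 7, 3, 7, 6, 5, 1 = 29 seats, so the divisor must be adjusted.
With modified divisor 182400: modified quotas North 7.803, South 4.391, East 7.908, West 7.080, Central 5.867, Coastal 2.166.
Rounding down: North 7, South 4, East 7, West 7, Central 5, Coastal 2 (total 32).

North=7, South=4, East=7, West=7, Central=5, Coastal=2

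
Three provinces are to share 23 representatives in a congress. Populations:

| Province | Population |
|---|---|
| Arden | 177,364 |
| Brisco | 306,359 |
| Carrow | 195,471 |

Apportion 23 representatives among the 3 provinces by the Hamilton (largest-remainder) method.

Arden: 6; Brisco: 10; Carrow: 7

Total 679194; standard divisor 679194/23 ≈ 29530.174.
Standard quotas: Arden 6.0062, Brisco 10.3744, Carrow 6.6194.
Lower quotas: Arden 6, Brisco 10, Carrow 6 (sum 22, leaving 1 seat).
Remainders in descending order: Carrow 0.6194, Brisco 0.3744, Arden 0.0062.
The surplus seat goes to Carrow.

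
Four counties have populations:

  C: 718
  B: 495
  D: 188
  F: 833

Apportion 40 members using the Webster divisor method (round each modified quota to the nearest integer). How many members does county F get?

15

Standard divisor 2234/40 ≈ 55.85; standard quotas: C 12.856, B 8.863, D 3.366, F 14.915.
Rounding to the nearest integer gives C 13, B 9, D 3, F 15 — total 40, matching the house size, so no adjustment is needed.
F receives 15.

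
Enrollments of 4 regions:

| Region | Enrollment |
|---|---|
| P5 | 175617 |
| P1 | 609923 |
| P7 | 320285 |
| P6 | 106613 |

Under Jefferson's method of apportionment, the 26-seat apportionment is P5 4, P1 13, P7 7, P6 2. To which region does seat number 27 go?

P1

Priority for the next seat is population ÷ (current seats + 1).
Priorities: P5 35123.400, P1 43565.929, P7 40035.625, P6 35537.667.
Highest priority: P1.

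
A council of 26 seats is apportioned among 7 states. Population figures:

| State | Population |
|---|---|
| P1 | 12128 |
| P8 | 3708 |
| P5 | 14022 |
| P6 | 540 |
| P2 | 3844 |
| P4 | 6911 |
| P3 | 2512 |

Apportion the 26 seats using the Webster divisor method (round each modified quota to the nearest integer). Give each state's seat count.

Standard divisor 43665/26 ≈ 1679.423; standard quotas: P1 7.222, P8 2.208, P5 8.349, P6 0.322, P2 2.289, P4 4.115, P3 1.496.
Rounding to the nearest integer gives 7, 2, 8, 0, 2, 4, 1 = 24 seats, so the divisor must be adjusted.
With modified divisor 1630: modified quotas P1 7.440, P8 2.275, P5 8.602, P6 0.331, P2 2.358, P4 4.240, P3 1.541.
Rounding to the nearest integer: P1 7, P8 2, P5 9, P6 0, P2 2, P4 4, P3 2 (total 26).

P1=7; P8=2; P5=9; P6=0; P2=2; P4=4; P3=2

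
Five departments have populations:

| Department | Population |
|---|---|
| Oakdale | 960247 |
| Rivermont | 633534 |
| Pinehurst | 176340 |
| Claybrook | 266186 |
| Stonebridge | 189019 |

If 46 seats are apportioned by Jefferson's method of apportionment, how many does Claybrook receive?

Standard divisor 2225326/46 ≈ 48376.652; standard quotas: Oakdale 19.849, Rivermont 13.096, Pinehurst 3.645, Claybrook 5.502, Stonebridge 3.907.
Rounding down gives 19, 13, 3, 5, 3 = 43 seats, so the divisor must be adjusted.
With modified divisor 45500: modified quotas Oakdale 21.104, Rivermont 13.924, Pinehurst 3.876, Claybrook 5.850, Stonebridge 4.154.
Rounding down: Oakdale 21, Rivermont 13, Pinehurst 3, Claybrook 5, Stonebridge 4 (total 46).
Claybrook receives 5.

5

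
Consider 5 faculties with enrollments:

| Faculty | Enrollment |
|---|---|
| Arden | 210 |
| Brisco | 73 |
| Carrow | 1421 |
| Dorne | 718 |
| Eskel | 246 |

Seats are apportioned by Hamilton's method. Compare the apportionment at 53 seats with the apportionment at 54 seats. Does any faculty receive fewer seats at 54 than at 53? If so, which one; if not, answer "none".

Brisco

At 53 seats: Arden 4, Brisco 2, Carrow 28, Dorne 14, Eskel 5.
At 54 seats: Arden 4, Brisco 1, Carrow 29, Dorne 15, Eskel 5.
Brisco drops from 2 to 1.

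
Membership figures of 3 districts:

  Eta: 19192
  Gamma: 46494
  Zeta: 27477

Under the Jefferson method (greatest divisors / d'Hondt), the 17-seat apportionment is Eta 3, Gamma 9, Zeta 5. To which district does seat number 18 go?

Priority for the next seat is population ÷ (current seats + 1).
Priorities: Eta 4798.000, Gamma 4649.400, Zeta 4579.500.
Highest priority: Eta.

Eta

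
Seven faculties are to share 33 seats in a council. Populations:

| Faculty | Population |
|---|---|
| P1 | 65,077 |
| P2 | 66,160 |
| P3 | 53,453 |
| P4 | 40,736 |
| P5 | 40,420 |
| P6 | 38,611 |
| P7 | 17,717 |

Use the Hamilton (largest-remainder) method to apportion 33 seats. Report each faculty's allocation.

P1: 7, P2: 7, P3: 5, P4: 4, P5: 4, P6: 4, P7: 2

Standard divisor: 322174 ÷ 33 ≈ 9762.848.
Standard quotas: P1 6.6658, P2 6.7767, P3 5.4751, P4 4.1726, P5 4.1402, P6 3.9549, P7 1.8147.
Lower quotas: P1 6, P2 6, P3 5, P4 4, P5 4, P6 3, P7 1 (sum 29, leaving 4 seats).
Remainders in descending order: P6 0.9549, P7 0.8147, P2 0.7767, P1 0.6658, P3 0.4751, P4 0.1726, P5 0.1402.
Largest remainders: P6, P7, P2, P1 receive the extra seats.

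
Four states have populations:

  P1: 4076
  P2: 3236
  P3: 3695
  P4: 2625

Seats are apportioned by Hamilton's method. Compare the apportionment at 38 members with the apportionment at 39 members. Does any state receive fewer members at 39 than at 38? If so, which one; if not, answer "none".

At 38 seats: P1 12, P2 9, P3 10, P4 7.
At 39 seats: P1 12, P2 9, P3 11, P4 7.
No state's allocation decreased.

none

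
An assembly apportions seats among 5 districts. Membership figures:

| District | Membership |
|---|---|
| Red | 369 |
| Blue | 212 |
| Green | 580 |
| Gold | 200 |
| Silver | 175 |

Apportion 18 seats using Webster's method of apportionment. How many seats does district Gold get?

2

Standard divisor 1536/18 ≈ 85.333; standard quotas: Red 4.324, Blue 2.484, Green 6.797, Gold 2.344, Silver 2.051.
Rounding to the nearest integer gives 4, 2, 7, 2, 2 = 17 seats, so the divisor must be adjusted.
With modified divisor 83: modified quotas Red 4.446, Blue 2.554, Green 6.988, Gold 2.410, Silver 2.108.
Rounding to the nearest integer: Red 4, Blue 3, Green 7, Gold 2, Silver 2 (total 18).
Gold receives 2.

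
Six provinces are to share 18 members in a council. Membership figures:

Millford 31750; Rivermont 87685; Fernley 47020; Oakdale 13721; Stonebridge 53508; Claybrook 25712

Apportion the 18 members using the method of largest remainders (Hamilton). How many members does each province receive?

Millford: 2, Rivermont: 6, Fernley: 3, Oakdale: 1, Stonebridge: 4, Claybrook: 2

Total 259396; standard divisor 259396/18 ≈ 14410.889.
Standard quotas: Millford 2.2032, Rivermont 6.0846, Fernley 3.2628, Oakdale 0.9521, Stonebridge 3.7130, Claybrook 1.7842.
Lower quotas: Millford 2, Rivermont 6, Fernley 3, Oakdale 0, Stonebridge 3, Claybrook 1 (sum 15, leaving 3 seats).
Remainders in descending order: Oakdale 0.9521, Claybrook 0.7842, Stonebridge 0.7130, Fernley 0.2628, Millford 0.2032, Rivermont 0.0846.
The surplus seats go to Oakdale, Claybrook, Stonebridge.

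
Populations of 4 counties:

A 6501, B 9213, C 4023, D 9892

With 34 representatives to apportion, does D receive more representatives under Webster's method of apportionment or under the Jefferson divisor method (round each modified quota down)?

Webster: A 7, B 11, C 5, D 11.
Jefferson: A 7, B 11, C 4, D 12.
D gets 11 under Webster and 12 under Jefferson.

Jefferson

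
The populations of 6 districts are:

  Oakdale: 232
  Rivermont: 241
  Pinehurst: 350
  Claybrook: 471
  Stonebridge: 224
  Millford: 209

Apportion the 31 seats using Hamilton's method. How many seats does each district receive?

Oakdale=4, Rivermont=4, Pinehurst=6, Claybrook=9, Stonebridge=4, Millford=4

Standard divisor: 1727 ÷ 31 ≈ 55.71.
Standard quotas: Oakdale 4.164, Rivermont 4.326, Pinehurst 6.283, Claybrook 8.455, Stonebridge 4.021, Millford 3.752.
Lower quotas: Oakdale 4, Rivermont 4, Pinehurst 6, Claybrook 8, Stonebridge 4, Millford 3 (sum 29, leaving 2 seats).
Remainders in descending order: Millford 0.752, Claybrook 0.455, Rivermont 0.326, Pinehurst 0.283, Oakdale 0.164, Stonebridge 0.021.
The surplus seats go to Millford, Claybrook.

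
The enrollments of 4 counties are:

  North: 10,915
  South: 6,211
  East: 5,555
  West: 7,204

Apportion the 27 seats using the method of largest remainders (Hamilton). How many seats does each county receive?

Total 29885; standard divisor 29885/27 ≈ 1106.852.
Standard quotas: North 9.8613, South 5.6114, East 5.0187, West 6.5085.
Lower quotas: North 9, South 5, East 5, West 6 (sum 25, leaving 2 seats).
Remainders in descending order: North 0.8613, South 0.6114, West 0.5085, East 0.0187.
Largest remainders: North, South receive the extra seats.

North=10, South=6, East=5, West=6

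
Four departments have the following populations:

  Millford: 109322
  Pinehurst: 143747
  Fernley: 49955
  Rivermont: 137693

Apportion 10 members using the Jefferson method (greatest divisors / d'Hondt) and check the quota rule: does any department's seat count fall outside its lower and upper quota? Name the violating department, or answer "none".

Standard quotas: Millford 2.481, Pinehurst 3.262, Fernley 1.133, Rivermont 3.124.
Jefferson allocation: Millford 3, Pinehurst 3, Fernley 1, Rivermont 3.
Every allocation lies between the lower and upper quota.

none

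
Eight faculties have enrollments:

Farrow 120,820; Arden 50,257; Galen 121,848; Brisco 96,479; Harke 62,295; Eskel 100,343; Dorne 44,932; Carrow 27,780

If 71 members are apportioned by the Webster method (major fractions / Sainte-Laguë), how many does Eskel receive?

11

Standard divisor 624754/71 ≈ 8799.352; standard quotas: Farrow 13.731, Arden 5.711, Galen 13.847, Brisco 10.964, Harke 7.079, Eskel 11.403, Dorne 5.106, Carrow 3.157.
Rounding to the nearest integer gives Farrow 14, Arden 6, Galen 14, Brisco 11, Harke 7, Eskel 11, Dorne 5, Carrow 3 — total 71, matching the house size, so no adjustment is needed.
Eskel receives 11.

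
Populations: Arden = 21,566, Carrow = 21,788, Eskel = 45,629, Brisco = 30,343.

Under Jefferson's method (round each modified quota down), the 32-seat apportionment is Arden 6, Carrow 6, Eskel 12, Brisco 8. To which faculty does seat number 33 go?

Eskel

Priority for the next seat is population ÷ (current seats + 1).
Priorities: Arden 3080.857, Carrow 3112.571, Eskel 3509.923, Brisco 3371.444.
Highest priority: Eskel.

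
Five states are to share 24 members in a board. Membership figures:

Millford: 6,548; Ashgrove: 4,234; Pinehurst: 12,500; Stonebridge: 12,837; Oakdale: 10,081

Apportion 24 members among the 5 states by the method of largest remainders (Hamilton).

Millford 3, Ashgrove 2, Pinehurst 7, Stonebridge 7, Oakdale 5

Total 46200; standard divisor 46200/24 = 1925.
Standard quotas: Millford 3.4016, Ashgrove 2.1995, Pinehurst 6.4935, Stonebridge 6.6686, Oakdale 5.2369.
Lower quotas: Millford 3, Ashgrove 2, Pinehurst 6, Stonebridge 6, Oakdale 5 (sum 22, leaving 2 seats).
Remainders in descending order: Stonebridge 0.6686, Pinehurst 0.4935, Millford 0.4016, Oakdale 0.2369, Ashgrove 0.1995.
The surplus seats go to Stonebridge, Pinehurst.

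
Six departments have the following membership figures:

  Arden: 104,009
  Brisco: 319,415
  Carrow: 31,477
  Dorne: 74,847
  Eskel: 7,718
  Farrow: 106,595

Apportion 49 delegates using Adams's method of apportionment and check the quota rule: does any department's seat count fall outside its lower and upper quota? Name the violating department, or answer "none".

Standard quotas: Arden 7.913, Brisco 24.301, Carrow 2.395, Dorne 5.694, Eskel 0.587, Farrow 8.110.
Adams allocation: Arden 8, Brisco 23, Carrow 3, Dorne 6, Eskel 1, Farrow 8.
Brisco has quota 24.301 (lower 24, upper 25) but receives 23 — outside the quota interval.

Brisco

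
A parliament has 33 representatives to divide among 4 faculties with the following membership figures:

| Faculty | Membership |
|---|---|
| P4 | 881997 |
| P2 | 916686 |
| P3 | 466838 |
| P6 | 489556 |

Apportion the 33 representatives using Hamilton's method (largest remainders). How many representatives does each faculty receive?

The standard divisor is 2755077/33 ≈ 83487.182.
Standard quotas: P4 10.5645, P2 10.9800, P3 5.5917, P6 5.8638.
Lower quotas: P4 10, P2 10, P3 5, P6 5 (sum 30, leaving 3 seats).
Remainders in descending order: P2 0.9800, P6 0.8638, P3 0.5917, P4 0.5645.
Largest remainders: P2, P6, P3 receive the extra seats.

P4: 10, P2: 11, P3: 6, P6: 6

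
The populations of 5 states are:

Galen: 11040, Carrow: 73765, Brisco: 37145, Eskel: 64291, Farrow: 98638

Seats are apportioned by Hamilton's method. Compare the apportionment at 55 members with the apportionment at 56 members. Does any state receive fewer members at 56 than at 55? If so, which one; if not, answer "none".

none

At 55 seats: Galen 2, Carrow 14, Brisco 7, Eskel 13, Farrow 19.
At 56 seats: Galen 2, Carrow 15, Brisco 7, Eskel 13, Farrow 19.
No state's allocation decreased.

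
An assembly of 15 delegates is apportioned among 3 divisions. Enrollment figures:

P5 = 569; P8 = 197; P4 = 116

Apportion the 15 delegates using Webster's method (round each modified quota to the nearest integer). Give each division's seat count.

P5=10; P8=3; P4=2

Standard divisor 882/15 ≈ 58.8; standard quotas: P5 9.677, P8 3.350, P4 1.973.
Rounding to the nearest integer gives P5 10, P8 3, P4 2 — total 15, matching the house size, so no adjustment is needed.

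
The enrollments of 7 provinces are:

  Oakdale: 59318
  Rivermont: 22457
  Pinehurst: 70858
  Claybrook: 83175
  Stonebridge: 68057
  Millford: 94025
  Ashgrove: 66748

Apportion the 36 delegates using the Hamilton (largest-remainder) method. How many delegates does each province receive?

Oakdale=5, Rivermont=2, Pinehurst=6, Claybrook=6, Stonebridge=5, Millford=7, Ashgrove=5

The standard divisor is 464638/36 ≈ 12906.611.
Standard quotas: Oakdale 4.5959, Rivermont 1.7400, Pinehurst 5.4901, Claybrook 6.4444, Stonebridge 5.2730, Millford 7.2850, Ashgrove 5.1716.
Lower quotas: Oakdale 4, Rivermont 1, Pinehurst 5, Claybrook 6, Stonebridge 5, Millford 7, Ashgrove 5 (sum 33, leaving 3 seats).
Remainders in descending order: Rivermont 0.7400, Oakdale 0.5959, Pinehurst 0.4901, Claybrook 0.4444, Millford 0.2850, Stonebridge 0.2730, Ashgrove 0.1716.
The surplus seats go to Rivermont, Oakdale, Pinehurst.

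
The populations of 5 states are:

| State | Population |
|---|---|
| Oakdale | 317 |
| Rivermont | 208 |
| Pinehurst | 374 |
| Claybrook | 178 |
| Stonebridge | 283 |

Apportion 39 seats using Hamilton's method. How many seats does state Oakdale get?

9

Standard divisor: 1360 ÷ 39 ≈ 34.872.
Standard quotas: Oakdale 9.090, Rivermont 5.965, Pinehurst 10.725, Claybrook 5.104, Stonebridge 8.115.
Lower quotas: Oakdale 9, Rivermont 5, Pinehurst 10, Claybrook 5, Stonebridge 8 (sum 37, leaving 2 seats).
Remainders in descending order: Rivermont 0.965, Pinehurst 0.725, Stonebridge 0.115, Claybrook 0.104, Oakdale 0.090.
The surplus seats go to Rivermont, Pinehurst.
Oakdale receives 9.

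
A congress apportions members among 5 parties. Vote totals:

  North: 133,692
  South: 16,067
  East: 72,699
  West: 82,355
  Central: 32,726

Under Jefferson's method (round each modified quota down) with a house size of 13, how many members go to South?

0

Standard divisor 337539/13 ≈ 25964.538; standard quotas: North 5.149, South 0.619, East 2.800, West 3.172, Central 1.260.
Rounding down gives 5, 0, 2, 3, 1 = 11 seats, so the divisor must be adjusted.
With modified divisor 21400: modified quotas North 6.247, South 0.751, East 3.397, West 3.848, Central 1.529.
Rounding down: North 6, South 0, East 3, West 3, Central 1 (total 13).
South receives 0.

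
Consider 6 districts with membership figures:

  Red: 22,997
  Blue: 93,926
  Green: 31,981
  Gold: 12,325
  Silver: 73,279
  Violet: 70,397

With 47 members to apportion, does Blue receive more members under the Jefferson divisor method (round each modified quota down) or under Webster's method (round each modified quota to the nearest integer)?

Jefferson: Red 3, Blue 15, Green 5, Gold 2, Silver 11, Violet 11.
Webster: Red 4, Blue 14, Green 5, Gold 2, Silver 11, Violet 11.
Blue gets 15 under Jefferson and 14 under Webster.

Jefferson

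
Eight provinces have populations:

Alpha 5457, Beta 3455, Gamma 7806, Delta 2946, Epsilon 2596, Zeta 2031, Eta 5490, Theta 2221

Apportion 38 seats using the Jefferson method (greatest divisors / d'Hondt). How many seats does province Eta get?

Standard divisor 32002/38 ≈ 842.158; standard quotas: Alpha 6.480, Beta 4.103, Gamma 9.269, Delta 3.498, Epsilon 3.083, Zeta 2.412, Eta 6.519, Theta 2.637.
Rounding down gives 6, 4, 9, 3, 3, 2, 6, 2 = 35 seats, so the divisor must be adjusted.
With modified divisor 760: modified quotas Alpha 7.180, Beta 4.546, Gamma 10.271, Delta 3.876, Epsilon 3.416, Zeta 2.672, Eta 7.224, Theta 2.922.
Rounding down: Alpha 7, Beta 4, Gamma 10, Delta 3, Epsilon 3, Zeta 2, Eta 7, Theta 2 (total 38).
Eta receives 7.

7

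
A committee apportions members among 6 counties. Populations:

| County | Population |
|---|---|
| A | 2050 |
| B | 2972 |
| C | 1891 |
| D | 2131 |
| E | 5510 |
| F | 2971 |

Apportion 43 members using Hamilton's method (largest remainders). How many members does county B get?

The standard divisor is 17525/43 ≈ 407.558.
Standard quotas: A 5.0300, B 7.2922, C 4.6398, D 5.2287, E 13.5195, F 7.2898.
Lower quotas: A 5, B 7, C 4, D 5, E 13, F 7 (sum 41, leaving 2 seats).
Remainders in descending order: C 0.6398, E 0.5195, B 0.2922, F 0.2898, D 0.2287, A 0.0300.
The surplus seats go to C, E.
B receives 7.

7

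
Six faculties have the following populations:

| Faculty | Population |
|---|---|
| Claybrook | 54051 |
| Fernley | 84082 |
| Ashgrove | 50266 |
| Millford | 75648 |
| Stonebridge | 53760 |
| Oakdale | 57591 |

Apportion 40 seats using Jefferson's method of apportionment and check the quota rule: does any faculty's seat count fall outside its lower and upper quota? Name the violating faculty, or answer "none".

Standard quotas: Claybrook 5.759, Fernley 8.959, Ashgrove 5.356, Millford 8.061, Stonebridge 5.728, Oakdale 6.137.
Jefferson allocation: Claybrook 6, Fernley 9, Ashgrove 5, Millford 8, Stonebridge 6, Oakdale 6.
Every allocation lies between the lower and upper quota.

none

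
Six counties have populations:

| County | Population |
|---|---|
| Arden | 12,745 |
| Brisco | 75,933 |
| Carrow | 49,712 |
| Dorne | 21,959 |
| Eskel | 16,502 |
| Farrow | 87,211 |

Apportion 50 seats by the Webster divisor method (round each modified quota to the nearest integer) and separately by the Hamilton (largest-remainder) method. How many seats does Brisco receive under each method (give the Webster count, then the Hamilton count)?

Webster: Arden 2, Brisco 15, Carrow 9, Dorne 4, Eskel 3, Farrow 17.
Hamilton: Arden 3, Brisco 14, Carrow 9, Dorne 4, Eskel 3, Farrow 17.
Brisco gets 15 under Webster and 14 under Hamilton.

15 and 14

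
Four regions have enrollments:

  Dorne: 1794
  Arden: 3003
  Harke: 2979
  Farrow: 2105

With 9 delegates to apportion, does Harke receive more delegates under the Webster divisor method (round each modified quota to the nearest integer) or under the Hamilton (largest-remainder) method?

Hamilton

Webster: Dorne 2, Arden 3, Harke 2, Farrow 2.
Hamilton: Dorne 1, Arden 3, Harke 3, Farrow 2.
Harke gets 2 under Webster and 3 under Hamilton.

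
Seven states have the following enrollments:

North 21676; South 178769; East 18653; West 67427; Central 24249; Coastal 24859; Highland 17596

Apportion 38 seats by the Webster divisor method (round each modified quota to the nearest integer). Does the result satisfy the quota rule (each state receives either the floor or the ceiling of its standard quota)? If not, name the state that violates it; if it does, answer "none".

Standard quotas: North 2.332, South 19.232, East 2.007, West 7.254, Central 2.609, Coastal 2.674, Highland 1.893.
Webster allocation: North 2, South 19, East 2, West 7, Central 3, Coastal 3, Highland 2.
Every allocation lies between the lower and upper quota.

none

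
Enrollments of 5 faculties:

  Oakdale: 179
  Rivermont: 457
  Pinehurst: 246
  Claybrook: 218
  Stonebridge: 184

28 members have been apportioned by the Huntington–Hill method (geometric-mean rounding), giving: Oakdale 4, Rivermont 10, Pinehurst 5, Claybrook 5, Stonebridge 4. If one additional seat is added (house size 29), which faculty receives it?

Priority for the next seat is population ÷ (√(s·(s+1))).
Priorities: Oakdale 40.026, Rivermont 43.573, Pinehurst 44.913, Claybrook 39.801, Stonebridge 41.144.
Highest priority: Pinehurst.

Pinehurst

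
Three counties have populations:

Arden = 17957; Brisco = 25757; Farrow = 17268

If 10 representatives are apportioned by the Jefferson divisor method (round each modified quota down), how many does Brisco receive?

Standard divisor 60982/10 ≈ 6098.2; standard quotas: Arden 2.945, Brisco 4.224, Farrow 2.832.
Rounding down gives 2, 4, 2 = 8 seats, so the divisor must be adjusted.
With modified divisor 5500: modified quotas Arden 3.265, Brisco 4.683, Farrow 3.140.
Rounding down: Arden 3, Brisco 4, Farrow 3 (total 10).
Brisco receives 4.

4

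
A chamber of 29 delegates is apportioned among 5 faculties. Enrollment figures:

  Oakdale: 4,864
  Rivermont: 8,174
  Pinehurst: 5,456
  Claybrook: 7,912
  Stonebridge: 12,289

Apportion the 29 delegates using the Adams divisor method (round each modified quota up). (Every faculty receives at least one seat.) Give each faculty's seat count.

Standard divisor 38695/29 ≈ 1334.31; standard quotas: Oakdale 3.645, Rivermont 6.126, Pinehurst 4.089, Claybrook 5.930, Stonebridge 9.210.
Rounding up gives 4, 7, 5, 6, 10 = 32 seats, so the divisor must be adjusted.
With modified divisor 1500: modified quotas Oakdale 3.243, Rivermont 5.449, Pinehurst 3.637, Claybrook 5.275, Stonebridge 8.193.
Rounding up: Oakdale 4, Rivermont 6, Pinehurst 4, Claybrook 6, Stonebridge 9 (total 29).

Oakdale 4, Rivermont 6, Pinehurst 4, Claybrook 6, Stonebridge 9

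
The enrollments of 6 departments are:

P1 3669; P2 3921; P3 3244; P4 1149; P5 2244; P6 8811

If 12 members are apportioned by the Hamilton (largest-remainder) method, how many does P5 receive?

1

Total 23038; standard divisor 23038/12 ≈ 1919.833.
Standard quotas: P1 1.9111, P2 2.0424, P3 1.6897, P4 0.5985, P5 1.1689, P6 4.5895.
Lower quotas: P1 1, P2 2, P3 1, P4 0, P5 1, P6 4 (sum 9, leaving 3 seats).
Remainders in descending order: P1 0.9111, P3 0.6897, P4 0.5985, P6 0.5895, P5 0.1689, P2 0.0424.
Largest remainders: P1, P3, P4 receive the extra seats.
P5 receives 1.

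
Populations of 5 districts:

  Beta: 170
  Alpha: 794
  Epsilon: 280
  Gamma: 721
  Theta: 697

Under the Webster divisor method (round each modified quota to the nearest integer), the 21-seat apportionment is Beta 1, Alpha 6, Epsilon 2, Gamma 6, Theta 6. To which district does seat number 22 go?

Alpha

Priority for the next seat is population ÷ (current seats + 0.5).
Priorities: Beta 113.333, Alpha 122.154, Epsilon 112.000, Gamma 110.923, Theta 107.231.
Highest priority: Alpha.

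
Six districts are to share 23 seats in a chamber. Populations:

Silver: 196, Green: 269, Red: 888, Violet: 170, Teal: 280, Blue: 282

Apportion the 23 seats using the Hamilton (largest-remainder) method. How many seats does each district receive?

Total 2085; standard divisor 2085/23 ≈ 90.652.
Standard quotas: Silver 2.162, Green 2.967, Red 9.796, Violet 1.875, Teal 3.089, Blue 3.111.
Lower quotas: Silver 2, Green 2, Red 9, Violet 1, Teal 3, Blue 3 (sum 20, leaving 3 seats).
Remainders in descending order: Green 0.967, Violet 0.875, Red 0.796, Silver 0.162, Blue 0.111, Teal 0.089.
Largest remainders: Green, Violet, Red receive the extra seats.

Silver 2; Green 3; Red 10; Violet 2; Teal 3; Blue 3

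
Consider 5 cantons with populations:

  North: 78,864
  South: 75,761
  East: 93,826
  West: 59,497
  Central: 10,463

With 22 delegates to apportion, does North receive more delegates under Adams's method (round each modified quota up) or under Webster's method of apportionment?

Adams

Adams: North 6, South 5, East 6, West 4, Central 1.
Webster: North 5, South 5, East 7, West 4, Central 1.
North gets 6 under Adams and 5 under Webster.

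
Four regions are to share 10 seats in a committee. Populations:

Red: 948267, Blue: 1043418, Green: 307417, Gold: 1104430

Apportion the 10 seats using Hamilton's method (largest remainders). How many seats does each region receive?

Red=3, Blue=3, Green=1, Gold=3

Standard divisor: 3403532 ÷ 10 ≈ 340353.2.
Standard quotas: Red 2.7861, Blue 3.0657, Green 0.9032, Gold 3.2450.
Lower quotas: Red 2, Blue 3, Green 0, Gold 3 (sum 8, leaving 2 seats).
Remainders in descending order: Green 0.9032, Red 0.7861, Gold 0.2450, Blue 0.0657.
Largest remainders: Green, Red receive the extra seats.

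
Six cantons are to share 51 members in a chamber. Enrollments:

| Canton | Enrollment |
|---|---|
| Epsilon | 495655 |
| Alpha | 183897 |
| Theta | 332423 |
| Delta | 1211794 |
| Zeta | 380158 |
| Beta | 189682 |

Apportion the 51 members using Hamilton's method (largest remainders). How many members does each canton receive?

Epsilon=9, Alpha=3, Theta=6, Delta=22, Zeta=7, Beta=4

Standard divisor: 2793609 ÷ 51 ≈ 54776.647.
Standard quotas: Epsilon 9.0487, Alpha 3.3572, Theta 6.0687, Delta 22.1225, Zeta 6.9401, Beta 3.4628.
Lower quotas: Epsilon 9, Alpha 3, Theta 6, Delta 22, Zeta 6, Beta 3 (sum 49, leaving 2 seats).
Remainders in descending order: Zeta 0.9401, Beta 0.4628, Alpha 0.3572, Delta 0.1225, Theta 0.0687, Epsilon 0.0487.
The surplus seats go to Zeta, Beta.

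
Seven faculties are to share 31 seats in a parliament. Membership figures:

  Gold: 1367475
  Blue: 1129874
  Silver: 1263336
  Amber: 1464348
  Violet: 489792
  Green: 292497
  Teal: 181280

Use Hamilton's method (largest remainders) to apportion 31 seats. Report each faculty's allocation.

Gold 7; Blue 6; Silver 6; Amber 7; Violet 2; Green 2; Teal 1

Standard divisor: 6188602 ÷ 31 ≈ 199632.323.
Standard quotas: Gold 6.8500, Blue 5.6598, Silver 6.3283, Amber 7.3352, Violet 2.4535, Green 1.4652, Teal 0.9081.
Lower quotas: Gold 6, Blue 5, Silver 6, Amber 7, Violet 2, Green 1, Teal 0 (sum 27, leaving 4 seats).
Remainders in descending order: Teal 0.9081, Gold 0.8500, Blue 0.6598, Green 0.4652, Violet 0.4535, Amber 0.3352, Silver 0.3283.
Largest remainders: Teal, Gold, Blue, Green receive the extra seats.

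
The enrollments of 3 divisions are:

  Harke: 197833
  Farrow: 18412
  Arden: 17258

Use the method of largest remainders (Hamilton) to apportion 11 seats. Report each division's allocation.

The standard divisor is 233503/11 ≈ 21227.545.
Standard quotas: Harke 9.3196, Farrow 0.8674, Arden 0.8130.
Lower quotas: Harke 9, Farrow 0, Arden 0 (sum 9, leaving 2 seats).
Remainders in descending order: Farrow 0.8674, Arden 0.8130, Harke 0.3196.
Largest remainders: Farrow, Arden receive the extra seats.

Harke 9; Farrow 1; Arden 1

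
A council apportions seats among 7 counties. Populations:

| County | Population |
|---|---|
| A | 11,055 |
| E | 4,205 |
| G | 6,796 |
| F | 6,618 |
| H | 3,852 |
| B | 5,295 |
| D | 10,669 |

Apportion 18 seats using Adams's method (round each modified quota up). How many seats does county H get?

2

Standard divisor 48490/18 ≈ 2693.889; standard quotas: A 4.104, E 1.561, G 2.523, F 2.457, H 1.430, B 1.966, D 3.960.
Rounding up gives 5, 2, 3, 3, 2, 2, 4 = 21 seats, so the divisor must be adjusted.
With modified divisor 3500: modified quotas A 3.159, E 1.201, G 1.942, F 1.891, H 1.101, B 1.513, D 3.048.
Rounding up: A 4, E 2, G 2, F 2, H 2, B 2, D 4 (total 18).
H receives 2.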